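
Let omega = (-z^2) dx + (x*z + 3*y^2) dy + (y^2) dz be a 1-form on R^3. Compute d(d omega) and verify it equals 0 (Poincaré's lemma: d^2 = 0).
d(d omega) = 0

Step 1: d omega = sum_{i<j} (∂f_j/∂x_i - ∂f_i/∂x_j) dx_i ∧ dx_j:
  coeff of dx ∧ dy: z
  coeff of dx ∧ dz: 2*z
  coeff of dy ∧ dz: -x + 2*y
Step 2: Apply d again to each 2-form coefficient. The only possible 3-form in R^3 is dx ∧ dy ∧ dz, with coefficient
  ∂(coeff of dy∧dz)/∂x - ∂(coeff of dx∧dz)/∂y + ∂(coeff of dx∧dy)/∂z
  = ∂/∂x (-x + 2*y) - ∂/∂y (2*z) + ∂/∂z (z).
Each of these terms simplifies to sums of mixed partials that cancel in pairs. The result is 0 (by equality of mixed partials for smooth functions — Schwarz / Clairaut).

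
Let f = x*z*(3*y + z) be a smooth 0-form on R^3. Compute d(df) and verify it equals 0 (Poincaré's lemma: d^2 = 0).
d(df) = 0

Step 1: df = sum_i (∂f/∂x_i) dx_i = (z*(3*y + z)) dx + (3*x*z) dy + (x*(3*y + 2*z)) dz.
Step 2: Apply d again. Using the 1-form formula, the coefficient of dx ∧ dy in d(df) is ∂^2 f/∂x ∂y - ∂^2 f/∂y ∂x = (3*z) - (3*z) = 0 (equality of mixed partials for smooth f).
Similarly for dx ∧ dz and dy ∧ dz — all coefficients vanish. So d(df) = 0.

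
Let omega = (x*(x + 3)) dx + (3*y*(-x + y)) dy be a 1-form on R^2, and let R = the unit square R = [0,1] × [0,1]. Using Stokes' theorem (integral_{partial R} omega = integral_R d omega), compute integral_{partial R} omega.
integral_(partial R) omega = -3/2

Stokes: integral_partial_R omega = integral_R d omega with d omega = (∂Q/∂x - ∂P/∂y) dx ∧ dy.
  ∂Q/∂x = -3*y
  ∂P/∂y = 0
  integrand = ∂Q/∂x - ∂P/∂y = -3*y.
Integrating over R: integral_0^1 integral_0^1 (-3*y) dx dy = -3/2.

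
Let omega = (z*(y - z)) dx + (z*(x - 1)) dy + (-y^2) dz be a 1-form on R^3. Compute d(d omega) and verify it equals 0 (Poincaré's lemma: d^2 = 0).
d(d omega) = 0

Step 1: d omega = sum_{i<j} (∂f_j/∂x_i - ∂f_i/∂x_j) dx_i ∧ dx_j:
  coeff of dx ∧ dy: 0
  coeff of dx ∧ dz: -y + 2*z
  coeff of dy ∧ dz: -x - 2*y + 1
Step 2: Apply d again to each 2-form coefficient. The only possible 3-form in R^3 is dx ∧ dy ∧ dz, with coefficient
  ∂(coeff of dy∧dz)/∂x - ∂(coeff of dx∧dz)/∂y + ∂(coeff of dx∧dy)/∂z
  = ∂/∂x (-x - 2*y + 1) - ∂/∂y (-y + 2*z) + ∂/∂z (0).
Each of these terms simplifies to sums of mixed partials that cancel in pairs. The result is 0 (by equality of mixed partials for smooth functions — Schwarz / Clairaut).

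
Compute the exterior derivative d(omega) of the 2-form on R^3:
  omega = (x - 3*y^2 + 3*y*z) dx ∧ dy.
d(omega) = (3*y) dx ∧ dy ∧ dz

For a 2-form omega = sum_{i<j} g_{ij} dx_i ∧ dx_j, the exterior derivative is
  d(omega) = sum_{i<j} d(g_{ij}) ∧ dx_i ∧ dx_j = sum_{i<j, k} (∂g_{ij}/∂x_k) dx_k ∧ dx_i ∧ dx_j.
Expand each term, using dx_k ∧ dx_i ∧ dx_j = sgn(permutation) dx_{(a)} ∧ dx_{(b)} ∧ dx_{(c)} with (a < b < c) sorted:
  d(x - 3*y^2 + 3*y*z) includes (∂/∂z)(x - 3*y^2 + 3*y*z) dz = (3*y) dz, which multiplied by dx ∧ dy gives (3*y) dx ∧ dy ∧ dz
Collecting like 3-forms: d(omega) = (3*y) dx ∧ dy ∧ dz.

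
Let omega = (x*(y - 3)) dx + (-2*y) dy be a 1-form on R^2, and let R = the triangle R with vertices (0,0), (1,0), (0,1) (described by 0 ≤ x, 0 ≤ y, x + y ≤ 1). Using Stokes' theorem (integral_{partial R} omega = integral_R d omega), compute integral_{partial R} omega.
integral_(partial R) omega = -1/6

Stokes: integral_partial_R omega = integral_R d omega with d omega = (∂Q/∂x - ∂P/∂y) dx ∧ dy.
  ∂Q/∂x = 0
  ∂P/∂y = x
  integrand = ∂Q/∂x - ∂P/∂y = -x.
Integrating over R: integral_0^1 integral_0^{1-x} (-x) dy dx = -1/6.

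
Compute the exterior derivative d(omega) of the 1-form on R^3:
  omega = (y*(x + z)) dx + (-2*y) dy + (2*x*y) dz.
d(omega) = (-x - z) dx ∧ dy + (y) dx ∧ dz + (2*x) dy ∧ dz

For a 1-form omega = sum_i f_i dx_i, the exterior derivative is
  d(omega) = sum_{i < j} (∂f_j/∂x_i - ∂f_i/∂x_j) dx_i ∧ dx_j.
  coefficient of dx ∧ dy: ∂f_2/∂x - ∂f_1/∂y = ∂(-2*y)/∂x - ∂(y*(x + z))/∂y = -x - z
  coefficient of dx ∧ dz: ∂f_3/∂x - ∂f_1/∂z = ∂(2*x*y)/∂x - ∂(y*(x + z))/∂z = y
  coefficient of dy ∧ dz: ∂f_3/∂y - ∂f_2/∂z = ∂(2*x*y)/∂y - ∂(-2*y)/∂z = 2*x
Assembling: d(omega) = (-x - z) dx ∧ dy + (y) dx ∧ dz + (2*x) dy ∧ dz.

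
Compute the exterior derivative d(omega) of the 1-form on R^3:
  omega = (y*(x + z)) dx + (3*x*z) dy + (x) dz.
d(omega) = (-x + 2*z) dx ∧ dy + (1 - y) dx ∧ dz + (-3*x) dy ∧ dz

For a 1-form omega = sum_i f_i dx_i, the exterior derivative is
  d(omega) = sum_{i < j} (∂f_j/∂x_i - ∂f_i/∂x_j) dx_i ∧ dx_j.
  coefficient of dx ∧ dy: ∂f_2/∂x - ∂f_1/∂y = ∂(3*x*z)/∂x - ∂(y*(x + z))/∂y = -x + 2*z
  coefficient of dx ∧ dz: ∂f_3/∂x - ∂f_1/∂z = ∂(x)/∂x - ∂(y*(x + z))/∂z = 1 - y
  coefficient of dy ∧ dz: ∂f_3/∂y - ∂f_2/∂z = ∂(x)/∂y - ∂(3*x*z)/∂z = -3*x
Assembling: d(omega) = (-x + 2*z) dx ∧ dy + (1 - y) dx ∧ dz + (-3*x) dy ∧ dz.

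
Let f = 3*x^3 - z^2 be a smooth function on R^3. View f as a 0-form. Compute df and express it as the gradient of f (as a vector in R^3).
df = (9*x^2) dx + (0) dy + (-2*z) dz; grad f = (9*x^2, 0, -2*z)

For a 0-form f, d f = (∂f/∂x) dx + (∂f/∂y) dy + (∂f/∂z) dz. The components of the vector representation are exactly the entries of grad f in Cartesian coordinates:
  ∂f/∂x = 9*x^2
  ∂f/∂y = 0
  ∂f/∂z = -2*z.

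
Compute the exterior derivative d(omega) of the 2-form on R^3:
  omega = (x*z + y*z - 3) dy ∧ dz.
d(omega) = (z) dx ∧ dy ∧ dz

For a 2-form omega = sum_{i<j} g_{ij} dx_i ∧ dx_j, the exterior derivative is
  d(omega) = sum_{i<j} d(g_{ij}) ∧ dx_i ∧ dx_j = sum_{i<j, k} (∂g_{ij}/∂x_k) dx_k ∧ dx_i ∧ dx_j.
Expand each term, using dx_k ∧ dx_i ∧ dx_j = sgn(permutation) dx_{(a)} ∧ dx_{(b)} ∧ dx_{(c)} with (a < b < c) sorted:
  d(x*z + y*z - 3) includes (∂/∂x)(x*z + y*z - 3) dx = (z) dx, which multiplied by dy ∧ dz gives (z) dx ∧ dy ∧ dz
Collecting like 3-forms: d(omega) = (z) dx ∧ dy ∧ dz.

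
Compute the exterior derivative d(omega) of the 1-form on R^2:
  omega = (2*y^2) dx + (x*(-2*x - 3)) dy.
d(omega) = (-4*x - 4*y - 3) dx ∧ dy

For a 1-form omega = sum_i f_i dx_i, the exterior derivative is
  d(omega) = sum_{i < j} (∂f_j/∂x_i - ∂f_i/∂x_j) dx_i ∧ dx_j.
  coefficient of dx ∧ dy: ∂f_2/∂x - ∂f_1/∂y = ∂(x*(-2*x - 3))/∂x - ∂(2*y^2)/∂y = -4*x - 4*y - 3
Assembling: d(omega) = (-4*x - 4*y - 3) dx ∧ dy.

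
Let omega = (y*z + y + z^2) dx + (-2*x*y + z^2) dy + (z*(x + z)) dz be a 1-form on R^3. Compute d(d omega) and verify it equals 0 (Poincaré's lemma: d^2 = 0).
d(d omega) = 0

Step 1: d omega = sum_{i<j} (∂f_j/∂x_i - ∂f_i/∂x_j) dx_i ∧ dx_j:
  coeff of dx ∧ dy: -2*y - z - 1
  coeff of dx ∧ dz: -y - z
  coeff of dy ∧ dz: -2*z
Step 2: Apply d again to each 2-form coefficient. The only possible 3-form in R^3 is dx ∧ dy ∧ dz, with coefficient
  ∂(coeff of dy∧dz)/∂x - ∂(coeff of dx∧dz)/∂y + ∂(coeff of dx∧dy)/∂z
  = ∂/∂x (-2*z) - ∂/∂y (-y - z) + ∂/∂z (-2*y - z - 1).
Each of these terms simplifies to sums of mixed partials that cancel in pairs. The result is 0 (by equality of mixed partials for smooth functions — Schwarz / Clairaut).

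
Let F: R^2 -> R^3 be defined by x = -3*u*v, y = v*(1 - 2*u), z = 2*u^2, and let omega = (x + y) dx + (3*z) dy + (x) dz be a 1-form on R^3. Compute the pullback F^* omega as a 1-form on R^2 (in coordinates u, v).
F^* omega = (3*v*(-8*u^2 + 5*u*v - v)) du + (3*u*(-4*u^2 + 5*u*v + 2*u - v)) dv

Using F^*(f dg) = (f ∘ F) d(g ∘ F), substitute each coordinate x_i by F_i(u, v) in f_i, and replace dx_i by d F_i = (∂F_i/∂u) du + (∂F_i/∂v) dv.
  For the x component: f_1(F) = v*(1 - 5*u); d F_1 = (-3*v) du + (-3*u) dv
  For the y component: f_2(F) = 6*u^2; d F_2 = (-2*v) du + (1 - 2*u) dv
  For the z component: f_3(F) = -3*u*v; d F_3 = (4*u) du + (0) dv
Combining and collecting du, dv coefficients:
  coeff of du: 3*v*(-8*u^2 + 5*u*v - v)
  coeff of dv: 3*u*(-4*u^2 + 5*u*v + 2*u - v)
F^* omega = (3*v*(-8*u^2 + 5*u*v - v)) du + (3*u*(-4*u^2 + 5*u*v + 2*u - v)) dv.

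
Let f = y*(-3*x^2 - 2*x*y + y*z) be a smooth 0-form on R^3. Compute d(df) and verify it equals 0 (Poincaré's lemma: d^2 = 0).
d(df) = 0

Step 1: df = sum_i (∂f/∂x_i) dx_i = (2*y*(-3*x - y)) dx + (-3*x^2 - 4*x*y + 2*y*z) dy + (y^2) dz.
Step 2: Apply d again. Using the 1-form formula, the coefficient of dx ∧ dy in d(df) is ∂^2 f/∂x ∂y - ∂^2 f/∂y ∂x = (-6*x - 4*y) - (-6*x - 4*y) = 0 (equality of mixed partials for smooth f).
Similarly for dx ∧ dz and dy ∧ dz — all coefficients vanish. So d(df) = 0.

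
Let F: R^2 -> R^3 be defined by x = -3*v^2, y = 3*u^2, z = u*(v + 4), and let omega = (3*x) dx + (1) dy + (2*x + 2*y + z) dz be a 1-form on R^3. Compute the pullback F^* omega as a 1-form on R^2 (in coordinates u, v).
F^* omega = (6*u^2*v + 24*u^2 + u*v^2 + 8*u*v + 22*u - 6*v^3 - 24*v^2) du + (6*u^3 + u^2*v + 4*u^2 - 6*u*v^2 + 54*v^3) dv

Using F^*(f dg) = (f ∘ F) d(g ∘ F), substitute each coordinate x_i by F_i(u, v) in f_i, and replace dx_i by d F_i = (∂F_i/∂u) du + (∂F_i/∂v) dv.
  For the x component: f_1(F) = -9*v^2; d F_1 = (0) du + (-6*v) dv
  For the y component: f_2(F) = 1; d F_2 = (6*u) du + (0) dv
  For the z component: f_3(F) = 6*u^2 + u*v + 4*u - 6*v^2; d F_3 = (v + 4) du + (u) dv
Combining and collecting du, dv coefficients:
  coeff of du: 6*u^2*v + 24*u^2 + u*v^2 + 8*u*v + 22*u - 6*v^3 - 24*v^2
  coeff of dv: 6*u^3 + u^2*v + 4*u^2 - 6*u*v^2 + 54*v^3
F^* omega = (6*u^2*v + 24*u^2 + u*v^2 + 8*u*v + 22*u - 6*v^3 - 24*v^2) du + (6*u^3 + u^2*v + 4*u^2 - 6*u*v^2 + 54*v^3) dv.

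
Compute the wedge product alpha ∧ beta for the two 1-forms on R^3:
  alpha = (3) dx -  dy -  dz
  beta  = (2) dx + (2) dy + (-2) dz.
alpha ∧ beta = (8) dx ∧ dy + (-4) dx ∧ dz + (4) dy ∧ dz

Distribute the wedge, using dx_i ∧ dx_j = -dx_j ∧ dx_i and dx_i ∧ dx_i = 0. For each pair (i, j) with i < j, the coefficient of dx_i ∧ dx_j in alpha ∧ beta is (alpha_i * beta_j - alpha_j * beta_i). Collecting: alpha ∧ beta = (8) dx ∧ dy + (-4) dx ∧ dz + (4) dy ∧ dz.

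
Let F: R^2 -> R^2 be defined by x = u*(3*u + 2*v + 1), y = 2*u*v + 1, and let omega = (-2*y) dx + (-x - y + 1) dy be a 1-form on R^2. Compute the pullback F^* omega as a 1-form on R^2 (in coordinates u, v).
F^* omega = (-30*u^2*v - 16*u*v^2 - 6*u*v - 12*u - 4*v - 2) du + (2*u*(-3*u^2 - 8*u*v - u - 2)) dv

Using F^*(f dg) = (f ∘ F) d(g ∘ F), substitute each coordinate x_i by F_i(u, v) in f_i, and replace dx_i by d F_i = (∂F_i/∂u) du + (∂F_i/∂v) dv.
  For the x component: f_1(F) = -4*u*v - 2; d F_1 = (6*u + 2*v + 1) du + (2*u) dv
  For the y component: f_2(F) = u*(-3*u - 4*v - 1); d F_2 = (2*v) du + (2*u) dv
Combining and collecting du, dv coefficients:
  coeff of du: -30*u^2*v - 16*u*v^2 - 6*u*v - 12*u - 4*v - 2
  coeff of dv: 2*u*(-3*u^2 - 8*u*v - u - 2)
F^* omega = (-30*u^2*v - 16*u*v^2 - 6*u*v - 12*u - 4*v - 2) du + (2*u*(-3*u^2 - 8*u*v - u - 2)) dv.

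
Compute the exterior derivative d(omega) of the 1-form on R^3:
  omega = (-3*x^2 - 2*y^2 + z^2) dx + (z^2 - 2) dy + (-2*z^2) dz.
d(omega) = (4*y) dx ∧ dy + (-2*z) dx ∧ dz + (-2*z) dy ∧ dz

For a 1-form omega = sum_i f_i dx_i, the exterior derivative is
  d(omega) = sum_{i < j} (∂f_j/∂x_i - ∂f_i/∂x_j) dx_i ∧ dx_j.
  coefficient of dx ∧ dy: ∂f_2/∂x - ∂f_1/∂y = ∂(z^2 - 2)/∂x - ∂(-3*x^2 - 2*y^2 + z^2)/∂y = 4*y
  coefficient of dx ∧ dz: ∂f_3/∂x - ∂f_1/∂z = ∂(-2*z^2)/∂x - ∂(-3*x^2 - 2*y^2 + z^2)/∂z = -2*z
  coefficient of dy ∧ dz: ∂f_3/∂y - ∂f_2/∂z = ∂(-2*z^2)/∂y - ∂(z^2 - 2)/∂z = -2*z
Assembling: d(omega) = (4*y) dx ∧ dy + (-2*z) dx ∧ dz + (-2*z) dy ∧ dz.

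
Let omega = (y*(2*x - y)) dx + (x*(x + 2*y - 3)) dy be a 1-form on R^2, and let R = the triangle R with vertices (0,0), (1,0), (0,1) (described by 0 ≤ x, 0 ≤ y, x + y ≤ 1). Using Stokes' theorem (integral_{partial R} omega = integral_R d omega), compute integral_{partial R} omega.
integral_(partial R) omega = -5/6

Stokes: integral_partial_R omega = integral_R d omega with d omega = (∂Q/∂x - ∂P/∂y) dx ∧ dy.
  ∂Q/∂x = 2*x + 2*y - 3
  ∂P/∂y = 2*x - 2*y
  integrand = ∂Q/∂x - ∂P/∂y = 4*y - 3.
Integrating over R: integral_0^1 integral_0^{1-x} (4*y - 3) dy dx = -5/6.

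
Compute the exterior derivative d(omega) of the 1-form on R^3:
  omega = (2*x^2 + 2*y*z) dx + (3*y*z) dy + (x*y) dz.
d(omega) = (-2*z) dx ∧ dy + (-y) dx ∧ dz + (x - 3*y) dy ∧ dz

For a 1-form omega = sum_i f_i dx_i, the exterior derivative is
  d(omega) = sum_{i < j} (∂f_j/∂x_i - ∂f_i/∂x_j) dx_i ∧ dx_j.
  coefficient of dx ∧ dy: ∂f_2/∂x - ∂f_1/∂y = ∂(3*y*z)/∂x - ∂(2*x^2 + 2*y*z)/∂y = -2*z
  coefficient of dx ∧ dz: ∂f_3/∂x - ∂f_1/∂z = ∂(x*y)/∂x - ∂(2*x^2 + 2*y*z)/∂z = -y
  coefficient of dy ∧ dz: ∂f_3/∂y - ∂f_2/∂z = ∂(x*y)/∂y - ∂(3*y*z)/∂z = x - 3*y
Assembling: d(omega) = (-2*z) dx ∧ dy + (-y) dx ∧ dz + (x - 3*y) dy ∧ dz.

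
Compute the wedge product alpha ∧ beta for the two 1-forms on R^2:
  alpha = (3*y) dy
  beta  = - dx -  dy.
alpha ∧ beta = (3*y) dx ∧ dy

Distribute the wedge, using dx_i ∧ dx_j = -dx_j ∧ dx_i and dx_i ∧ dx_i = 0. For each pair (i, j) with i < j, the coefficient of dx_i ∧ dx_j in alpha ∧ beta is (alpha_i * beta_j - alpha_j * beta_i). Collecting: alpha ∧ beta = (3*y) dx ∧ dy.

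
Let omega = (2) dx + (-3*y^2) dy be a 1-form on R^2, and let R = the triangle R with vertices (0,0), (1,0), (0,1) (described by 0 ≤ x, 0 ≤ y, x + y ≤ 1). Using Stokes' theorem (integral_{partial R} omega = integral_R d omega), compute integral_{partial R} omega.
integral_(partial R) omega = 0

Stokes: integral_partial_R omega = integral_R d omega with d omega = (∂Q/∂x - ∂P/∂y) dx ∧ dy.
  ∂Q/∂x = 0
  ∂P/∂y = 0
  integrand = ∂Q/∂x - ∂P/∂y = 0.
Integrating over R: integral_0^1 integral_0^{1-x} (0) dy dx = 0.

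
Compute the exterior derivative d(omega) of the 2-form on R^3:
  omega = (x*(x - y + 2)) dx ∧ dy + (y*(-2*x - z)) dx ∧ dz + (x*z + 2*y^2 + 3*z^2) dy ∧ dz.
d(omega) = (2*x + 2*z) dx ∧ dy ∧ dz

For a 2-form omega = sum_{i<j} g_{ij} dx_i ∧ dx_j, the exterior derivative is
  d(omega) = sum_{i<j} d(g_{ij}) ∧ dx_i ∧ dx_j = sum_{i<j, k} (∂g_{ij}/∂x_k) dx_k ∧ dx_i ∧ dx_j.
Expand each term, using dx_k ∧ dx_i ∧ dx_j = sgn(permutation) dx_{(a)} ∧ dx_{(b)} ∧ dx_{(c)} with (a < b < c) sorted:
  d(y*(-2*x - z)) includes (∂/∂y)(y*(-2*x - z)) dy = (-2*x - z) dy, which multiplied by dx ∧ dz gives (2*x + z) dx ∧ dy ∧ dz
  d(x*z + 2*y^2 + 3*z^2) includes (∂/∂x)(x*z + 2*y^2 + 3*z^2) dx = (z) dx, which multiplied by dy ∧ dz gives (z) dx ∧ dy ∧ dz
Collecting like 3-forms: d(omega) = (2*x + 2*z) dx ∧ dy ∧ dz.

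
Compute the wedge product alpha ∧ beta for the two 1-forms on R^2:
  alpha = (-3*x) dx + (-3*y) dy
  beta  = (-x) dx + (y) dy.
alpha ∧ beta = (-6*x*y) dx ∧ dy

Distribute the wedge, using dx_i ∧ dx_j = -dx_j ∧ dx_i and dx_i ∧ dx_i = 0. For each pair (i, j) with i < j, the coefficient of dx_i ∧ dx_j in alpha ∧ beta is (alpha_i * beta_j - alpha_j * beta_i). Collecting: alpha ∧ beta = (-6*x*y) dx ∧ dy.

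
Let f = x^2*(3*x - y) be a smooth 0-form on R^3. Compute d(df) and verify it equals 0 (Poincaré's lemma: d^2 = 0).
d(df) = 0

Step 1: df = sum_i (∂f/∂x_i) dx_i = (x*(9*x - 2*y)) dx + (-x^2) dy + (0) dz.
Step 2: Apply d again. Using the 1-form formula, the coefficient of dx ∧ dy in d(df) is ∂^2 f/∂x ∂y - ∂^2 f/∂y ∂x = (-2*x) - (-2*x) = 0 (equality of mixed partials for smooth f).
Similarly for dx ∧ dz and dy ∧ dz — all coefficients vanish. So d(df) = 0.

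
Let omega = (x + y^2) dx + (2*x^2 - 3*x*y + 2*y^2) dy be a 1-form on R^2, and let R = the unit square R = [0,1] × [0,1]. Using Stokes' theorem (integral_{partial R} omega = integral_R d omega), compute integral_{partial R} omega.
integral_(partial R) omega = -1/2

Stokes: integral_partial_R omega = integral_R d omega with d omega = (∂Q/∂x - ∂P/∂y) dx ∧ dy.
  ∂Q/∂x = 4*x - 3*y
  ∂P/∂y = 2*y
  integrand = ∂Q/∂x - ∂P/∂y = 4*x - 5*y.
Integrating over R: integral_0^1 integral_0^1 (4*x - 5*y) dx dy = -1/2.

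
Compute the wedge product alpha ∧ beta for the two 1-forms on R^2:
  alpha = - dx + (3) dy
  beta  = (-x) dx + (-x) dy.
alpha ∧ beta = (4*x) dx ∧ dy

Distribute the wedge, using dx_i ∧ dx_j = -dx_j ∧ dx_i and dx_i ∧ dx_i = 0. For each pair (i, j) with i < j, the coefficient of dx_i ∧ dx_j in alpha ∧ beta is (alpha_i * beta_j - alpha_j * beta_i). Collecting: alpha ∧ beta = (4*x) dx ∧ dy.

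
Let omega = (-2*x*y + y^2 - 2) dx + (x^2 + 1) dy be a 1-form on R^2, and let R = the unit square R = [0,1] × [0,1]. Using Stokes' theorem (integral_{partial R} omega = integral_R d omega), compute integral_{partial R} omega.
integral_(partial R) omega = 1

Stokes: integral_partial_R omega = integral_R d omega with d omega = (∂Q/∂x - ∂P/∂y) dx ∧ dy.
  ∂Q/∂x = 2*x
  ∂P/∂y = -2*x + 2*y
  integrand = ∂Q/∂x - ∂P/∂y = 4*x - 2*y.
Integrating over R: integral_0^1 integral_0^1 (4*x - 2*y) dx dy = 1.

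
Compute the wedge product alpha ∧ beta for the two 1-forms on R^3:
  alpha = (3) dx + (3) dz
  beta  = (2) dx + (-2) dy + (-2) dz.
alpha ∧ beta = (-6) dx ∧ dy + (-12) dx ∧ dz + (6) dy ∧ dz

Distribute the wedge, using dx_i ∧ dx_j = -dx_j ∧ dx_i and dx_i ∧ dx_i = 0. For each pair (i, j) with i < j, the coefficient of dx_i ∧ dx_j in alpha ∧ beta is (alpha_i * beta_j - alpha_j * beta_i). Collecting: alpha ∧ beta = (-6) dx ∧ dy + (-12) dx ∧ dz + (6) dy ∧ dz.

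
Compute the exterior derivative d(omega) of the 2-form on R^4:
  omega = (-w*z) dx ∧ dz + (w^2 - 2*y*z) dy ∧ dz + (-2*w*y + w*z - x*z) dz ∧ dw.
d(omega) = (-2*z) dx ∧ dz ∧ dw

For a 2-form omega = sum_{i<j} g_{ij} dx_i ∧ dx_j, the exterior derivative is
  d(omega) = sum_{i<j} d(g_{ij}) ∧ dx_i ∧ dx_j = sum_{i<j, k} (∂g_{ij}/∂x_k) dx_k ∧ dx_i ∧ dx_j.
Expand each term, using dx_k ∧ dx_i ∧ dx_j = sgn(permutation) dx_{(a)} ∧ dx_{(b)} ∧ dx_{(c)} with (a < b < c) sorted:
  d(-w*z) includes (∂/∂w)(-w*z) dw = (-z) dw, which multiplied by dx ∧ dz gives (-z) dx ∧ dz ∧ dw
  d(w^2 - 2*y*z) includes (∂/∂w)(w^2 - 2*y*z) dw = (2*w) dw, which multiplied by dy ∧ dz gives (2*w) dy ∧ dz ∧ dw
  d(-2*w*y + w*z - x*z) includes (∂/∂x)(-2*w*y + w*z - x*z) dx = (-z) dx, which multiplied by dz ∧ dw gives (-z) dx ∧ dz ∧ dw
  d(-2*w*y + w*z - x*z) includes (∂/∂y)(-2*w*y + w*z - x*z) dy = (-2*w) dy, which multiplied by dz ∧ dw gives (-2*w) dy ∧ dz ∧ dw
Collecting like 3-forms: d(omega) = (-2*z) dx ∧ dz ∧ dw.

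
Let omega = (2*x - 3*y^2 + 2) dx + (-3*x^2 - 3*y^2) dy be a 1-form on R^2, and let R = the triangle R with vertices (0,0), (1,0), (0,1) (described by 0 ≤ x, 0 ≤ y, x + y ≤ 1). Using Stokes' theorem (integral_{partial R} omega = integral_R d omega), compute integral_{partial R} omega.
integral_(partial R) omega = 0

Stokes: integral_partial_R omega = integral_R d omega with d omega = (∂Q/∂x - ∂P/∂y) dx ∧ dy.
  ∂Q/∂x = -6*x
  ∂P/∂y = -6*y
  integrand = ∂Q/∂x - ∂P/∂y = -6*x + 6*y.
Integrating over R: integral_0^1 integral_0^{1-x} (-6*x + 6*y) dy dx = 0.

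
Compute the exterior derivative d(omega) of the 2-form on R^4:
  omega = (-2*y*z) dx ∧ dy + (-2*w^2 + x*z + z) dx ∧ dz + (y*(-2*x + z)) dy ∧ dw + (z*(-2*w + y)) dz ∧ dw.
d(omega) = (-2*y) dx ∧ dy ∧ dz + (-4*w) dx ∧ dz ∧ dw + (-2*y) dx ∧ dy ∧ dw + (-y + z) dy ∧ dz ∧ dw

For a 2-form omega = sum_{i<j} g_{ij} dx_i ∧ dx_j, the exterior derivative is
  d(omega) = sum_{i<j} d(g_{ij}) ∧ dx_i ∧ dx_j = sum_{i<j, k} (∂g_{ij}/∂x_k) dx_k ∧ dx_i ∧ dx_j.
Expand each term, using dx_k ∧ dx_i ∧ dx_j = sgn(permutation) dx_{(a)} ∧ dx_{(b)} ∧ dx_{(c)} with (a < b < c) sorted:
  d(-2*y*z) includes (∂/∂z)(-2*y*z) dz = (-2*y) dz, which multiplied by dx ∧ dy gives (-2*y) dx ∧ dy ∧ dz
  d(-2*w^2 + x*z + z) includes (∂/∂w)(-2*w^2 + x*z + z) dw = (-4*w) dw, which multiplied by dx ∧ dz gives (-4*w) dx ∧ dz ∧ dw
  d(y*(-2*x + z)) includes (∂/∂x)(y*(-2*x + z)) dx = (-2*y) dx, which multiplied by dy ∧ dw gives (-2*y) dx ∧ dy ∧ dw
  d(y*(-2*x + z)) includes (∂/∂z)(y*(-2*x + z)) dz = (y) dz, which multiplied by dy ∧ dw gives (-y) dy ∧ dz ∧ dw
  d(z*(-2*w + y)) includes (∂/∂y)(z*(-2*w + y)) dy = (z) dy, which multiplied by dz ∧ dw gives (z) dy ∧ dz ∧ dw
Collecting like 3-forms: d(omega) = (-2*y) dx ∧ dy ∧ dz + (-4*w) dx ∧ dz ∧ dw + (-2*y) dx ∧ dy ∧ dw + (-y + z) dy ∧ dz ∧ dw.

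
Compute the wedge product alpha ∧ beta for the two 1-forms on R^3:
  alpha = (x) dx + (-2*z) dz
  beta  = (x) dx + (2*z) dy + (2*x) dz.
alpha ∧ beta = (2*x*z) dx ∧ dy + (2*x*(x + z)) dx ∧ dz + (4*z^2) dy ∧ dz

Distribute the wedge, using dx_i ∧ dx_j = -dx_j ∧ dx_i and dx_i ∧ dx_i = 0. For each pair (i, j) with i < j, the coefficient of dx_i ∧ dx_j in alpha ∧ beta is (alpha_i * beta_j - alpha_j * beta_i). Collecting: alpha ∧ beta = (2*x*z) dx ∧ dy + (2*x*(x + z)) dx ∧ dz + (4*z^2) dy ∧ dz.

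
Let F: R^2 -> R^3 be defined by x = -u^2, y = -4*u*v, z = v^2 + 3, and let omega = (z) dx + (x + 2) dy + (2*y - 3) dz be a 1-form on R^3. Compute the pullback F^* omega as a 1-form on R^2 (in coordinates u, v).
F^* omega = (4*u^2*v - 2*u*v^2 - 6*u - 8*v) du + (4*u^3 - 16*u*v^2 - 8*u - 6*v) dv

Using F^*(f dg) = (f ∘ F) d(g ∘ F), substitute each coordinate x_i by F_i(u, v) in f_i, and replace dx_i by d F_i = (∂F_i/∂u) du + (∂F_i/∂v) dv.
  For the x component: f_1(F) = v^2 + 3; d F_1 = (-2*u) du + (0) dv
  For the y component: f_2(F) = 2 - u^2; d F_2 = (-4*v) du + (-4*u) dv
  For the z component: f_3(F) = -8*u*v - 3; d F_3 = (0) du + (2*v) dv
Combining and collecting du, dv coefficients:
  coeff of du: 4*u^2*v - 2*u*v^2 - 6*u - 8*v
  coeff of dv: 4*u^3 - 16*u*v^2 - 8*u - 6*v
F^* omega = (4*u^2*v - 2*u*v^2 - 6*u - 8*v) du + (4*u^3 - 16*u*v^2 - 8*u - 6*v) dv.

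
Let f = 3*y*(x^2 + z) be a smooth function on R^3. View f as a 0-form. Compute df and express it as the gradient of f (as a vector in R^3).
df = (6*x*y) dx + (3*x^2 + 3*z) dy + (3*y) dz; grad f = (6*x*y, 3*x^2 + 3*z, 3*y)

For a 0-form f, d f = (∂f/∂x) dx + (∂f/∂y) dy + (∂f/∂z) dz. The components of the vector representation are exactly the entries of grad f in Cartesian coordinates:
  ∂f/∂x = 6*x*y
  ∂f/∂y = 3*x^2 + 3*z
  ∂f/∂z = 3*y.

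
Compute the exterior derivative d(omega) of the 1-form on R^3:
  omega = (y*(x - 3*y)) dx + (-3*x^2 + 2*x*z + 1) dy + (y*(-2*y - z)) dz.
d(omega) = (-7*x + 6*y + 2*z) dx ∧ dy + (-2*x - 4*y - z) dy ∧ dz

For a 1-form omega = sum_i f_i dx_i, the exterior derivative is
  d(omega) = sum_{i < j} (∂f_j/∂x_i - ∂f_i/∂x_j) dx_i ∧ dx_j.
  coefficient of dx ∧ dy: ∂f_2/∂x - ∂f_1/∂y = ∂(-3*x^2 + 2*x*z + 1)/∂x - ∂(y*(x - 3*y))/∂y = -7*x + 6*y + 2*z
  coefficient of dy ∧ dz: ∂f_3/∂y - ∂f_2/∂z = ∂(y*(-2*y - z))/∂y - ∂(-3*x^2 + 2*x*z + 1)/∂z = -2*x - 4*y - z
Assembling: d(omega) = (-7*x + 6*y + 2*z) dx ∧ dy + (-2*x - 4*y - z) dy ∧ dz.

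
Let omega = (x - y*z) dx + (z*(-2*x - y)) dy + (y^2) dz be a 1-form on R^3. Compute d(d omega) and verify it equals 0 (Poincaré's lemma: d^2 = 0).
d(d omega) = 0

Step 1: d omega = sum_{i<j} (∂f_j/∂x_i - ∂f_i/∂x_j) dx_i ∧ dx_j:
  coeff of dx ∧ dy: -z
  coeff of dx ∧ dz: y
  coeff of dy ∧ dz: 2*x + 3*y
Step 2: Apply d again to each 2-form coefficient. The only possible 3-form in R^3 is dx ∧ dy ∧ dz, with coefficient
  ∂(coeff of dy∧dz)/∂x - ∂(coeff of dx∧dz)/∂y + ∂(coeff of dx∧dy)/∂z
  = ∂/∂x (2*x + 3*y) - ∂/∂y (y) + ∂/∂z (-z).
Each of these terms simplifies to sums of mixed partials that cancel in pairs. The result is 0 (by equality of mixed partials for smooth functions — Schwarz / Clairaut).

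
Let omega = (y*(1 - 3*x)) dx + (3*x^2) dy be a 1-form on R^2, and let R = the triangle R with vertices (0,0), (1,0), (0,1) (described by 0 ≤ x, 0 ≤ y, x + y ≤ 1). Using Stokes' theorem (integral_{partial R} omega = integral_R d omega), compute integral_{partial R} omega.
integral_(partial R) omega = 1

Stokes: integral_partial_R omega = integral_R d omega with d omega = (∂Q/∂x - ∂P/∂y) dx ∧ dy.
  ∂Q/∂x = 6*x
  ∂P/∂y = 1 - 3*x
  integrand = ∂Q/∂x - ∂P/∂y = 9*x - 1.
Integrating over R: integral_0^1 integral_0^{1-x} (9*x - 1) dy dx = 1.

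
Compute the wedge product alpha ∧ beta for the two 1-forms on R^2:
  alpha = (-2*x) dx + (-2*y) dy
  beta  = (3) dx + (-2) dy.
alpha ∧ beta = (4*x + 6*y) dx ∧ dy

Distribute the wedge, using dx_i ∧ dx_j = -dx_j ∧ dx_i and dx_i ∧ dx_i = 0. For each pair (i, j) with i < j, the coefficient of dx_i ∧ dx_j in alpha ∧ beta is (alpha_i * beta_j - alpha_j * beta_i). Collecting: alpha ∧ beta = (4*x + 6*y) dx ∧ dy.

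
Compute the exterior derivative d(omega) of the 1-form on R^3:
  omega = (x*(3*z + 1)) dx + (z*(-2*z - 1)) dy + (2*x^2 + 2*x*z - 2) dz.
d(omega) = (x + 2*z) dx ∧ dz + (4*z + 1) dy ∧ dz

For a 1-form omega = sum_i f_i dx_i, the exterior derivative is
  d(omega) = sum_{i < j} (∂f_j/∂x_i - ∂f_i/∂x_j) dx_i ∧ dx_j.
  coefficient of dx ∧ dz: ∂f_3/∂x - ∂f_1/∂z = ∂(2*x^2 + 2*x*z - 2)/∂x - ∂(x*(3*z + 1))/∂z = x + 2*z
  coefficient of dy ∧ dz: ∂f_3/∂y - ∂f_2/∂z = ∂(2*x^2 + 2*x*z - 2)/∂y - ∂(z*(-2*z - 1))/∂z = 4*z + 1
Assembling: d(omega) = (x + 2*z) dx ∧ dz + (4*z + 1) dy ∧ dz.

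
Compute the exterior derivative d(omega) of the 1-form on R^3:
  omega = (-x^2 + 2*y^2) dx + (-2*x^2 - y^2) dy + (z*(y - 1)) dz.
d(omega) = (-4*x - 4*y) dx ∧ dy + (z) dy ∧ dz

For a 1-form omega = sum_i f_i dx_i, the exterior derivative is
  d(omega) = sum_{i < j} (∂f_j/∂x_i - ∂f_i/∂x_j) dx_i ∧ dx_j.
  coefficient of dx ∧ dy: ∂f_2/∂x - ∂f_1/∂y = ∂(-2*x^2 - y^2)/∂x - ∂(-x^2 + 2*y^2)/∂y = -4*x - 4*y
  coefficient of dy ∧ dz: ∂f_3/∂y - ∂f_2/∂z = ∂(z*(y - 1))/∂y - ∂(-2*x^2 - y^2)/∂z = z
Assembling: d(omega) = (-4*x - 4*y) dx ∧ dy + (z) dy ∧ dz.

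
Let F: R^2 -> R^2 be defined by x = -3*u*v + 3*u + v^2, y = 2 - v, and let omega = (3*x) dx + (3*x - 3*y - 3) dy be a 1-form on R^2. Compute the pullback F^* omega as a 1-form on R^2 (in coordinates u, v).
F^* omega = (27*u*v^2 - 54*u*v + 27*u - 9*v^3 + 9*v^2) du + (27*u^2*v - 27*u^2 - 27*u*v^2 + 27*u*v - 9*u + 6*v^3 - 3*v^2 - 3*v + 9) dv

Using F^*(f dg) = (f ∘ F) d(g ∘ F), substitute each coordinate x_i by F_i(u, v) in f_i, and replace dx_i by d F_i = (∂F_i/∂u) du + (∂F_i/∂v) dv.
  For the x component: f_1(F) = -9*u*v + 9*u + 3*v^2; d F_1 = (3 - 3*v) du + (-3*u + 2*v) dv
  For the y component: f_2(F) = -9*u*v + 9*u + 3*v^2 + 3*v - 9; d F_2 = (0) du + (-1) dv
Combining and collecting du, dv coefficients:
  coeff of du: 27*u*v^2 - 54*u*v + 27*u - 9*v^3 + 9*v^2
  coeff of dv: 27*u^2*v - 27*u^2 - 27*u*v^2 + 27*u*v - 9*u + 6*v^3 - 3*v^2 - 3*v + 9
F^* omega = (27*u*v^2 - 54*u*v + 27*u - 9*v^3 + 9*v^2) du + (27*u^2*v - 27*u^2 - 27*u*v^2 + 27*u*v - 9*u + 6*v^3 - 3*v^2 - 3*v + 9) dv.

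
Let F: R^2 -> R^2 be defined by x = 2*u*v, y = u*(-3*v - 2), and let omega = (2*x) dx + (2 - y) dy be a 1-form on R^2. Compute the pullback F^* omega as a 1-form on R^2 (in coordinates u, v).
F^* omega = (-u*v^2 - 12*u*v - 4*u - 6*v - 4) du + (u*(-u*v - 6*u - 6)) dv

Using F^*(f dg) = (f ∘ F) d(g ∘ F), substitute each coordinate x_i by F_i(u, v) in f_i, and replace dx_i by d F_i = (∂F_i/∂u) du + (∂F_i/∂v) dv.
  For the x component: f_1(F) = 4*u*v; d F_1 = (2*v) du + (2*u) dv
  For the y component: f_2(F) = 3*u*v + 2*u + 2; d F_2 = (-3*v - 2) du + (-3*u) dv
Combining and collecting du, dv coefficients:
  coeff of du: -u*v^2 - 12*u*v - 4*u - 6*v - 4
  coeff of dv: u*(-u*v - 6*u - 6)
F^* omega = (-u*v^2 - 12*u*v - 4*u - 6*v - 4) du + (u*(-u*v - 6*u - 6)) dv.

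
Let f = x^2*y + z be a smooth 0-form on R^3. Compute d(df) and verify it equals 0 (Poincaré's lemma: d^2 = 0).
d(df) = 0

Step 1: df = sum_i (∂f/∂x_i) dx_i = (2*x*y) dx + (x^2) dy + (1) dz.
Step 2: Apply d again. Using the 1-form formula, the coefficient of dx ∧ dy in d(df) is ∂^2 f/∂x ∂y - ∂^2 f/∂y ∂x = (2*x) - (2*x) = 0 (equality of mixed partials for smooth f).
Similarly for dx ∧ dz and dy ∧ dz — all coefficients vanish. So d(df) = 0.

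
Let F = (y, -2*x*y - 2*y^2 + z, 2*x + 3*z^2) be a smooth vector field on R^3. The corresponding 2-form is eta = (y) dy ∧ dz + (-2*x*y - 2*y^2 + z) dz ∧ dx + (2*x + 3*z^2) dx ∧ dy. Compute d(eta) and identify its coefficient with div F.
d(eta) = (-2*x - 4*y + 6*z) dx ∧ dy ∧ dz; div F = -2*x - 4*y + 6*z

For a 2-form in R^3 of the form above, applying d gives a 3-form with coefficient ∂P/∂x + ∂Q/∂y + ∂R/∂z:
  ∂P/∂x = 0
  ∂Q/∂y = -2*x - 4*y
  ∂R/∂z = 6*z
Sum = -2*x - 4*y + 6*z, which is exactly div F.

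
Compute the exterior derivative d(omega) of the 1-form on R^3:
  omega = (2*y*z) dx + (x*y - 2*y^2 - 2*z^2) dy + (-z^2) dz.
d(omega) = (y - 2*z) dx ∧ dy + (-2*y) dx ∧ dz + (4*z) dy ∧ dz

For a 1-form omega = sum_i f_i dx_i, the exterior derivative is
  d(omega) = sum_{i < j} (∂f_j/∂x_i - ∂f_i/∂x_j) dx_i ∧ dx_j.
  coefficient of dx ∧ dy: ∂f_2/∂x - ∂f_1/∂y = ∂(x*y - 2*y^2 - 2*z^2)/∂x - ∂(2*y*z)/∂y = y - 2*z
  coefficient of dx ∧ dz: ∂f_3/∂x - ∂f_1/∂z = ∂(-z^2)/∂x - ∂(2*y*z)/∂z = -2*y
  coefficient of dy ∧ dz: ∂f_3/∂y - ∂f_2/∂z = ∂(-z^2)/∂y - ∂(x*y - 2*y^2 - 2*z^2)/∂z = 4*z
Assembling: d(omega) = (y - 2*z) dx ∧ dy + (-2*y) dx ∧ dz + (4*z) dy ∧ dz.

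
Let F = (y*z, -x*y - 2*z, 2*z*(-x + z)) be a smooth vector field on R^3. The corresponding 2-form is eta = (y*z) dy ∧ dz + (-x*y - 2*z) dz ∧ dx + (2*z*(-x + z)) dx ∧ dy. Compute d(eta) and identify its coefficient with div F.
d(eta) = (-3*x + 4*z) dx ∧ dy ∧ dz; div F = -3*x + 4*z

For a 2-form in R^3 of the form above, applying d gives a 3-form with coefficient ∂P/∂x + ∂Q/∂y + ∂R/∂z:
  ∂P/∂x = 0
  ∂Q/∂y = -x
  ∂R/∂z = -2*x + 4*z
Sum = -3*x + 4*z, which is exactly div F.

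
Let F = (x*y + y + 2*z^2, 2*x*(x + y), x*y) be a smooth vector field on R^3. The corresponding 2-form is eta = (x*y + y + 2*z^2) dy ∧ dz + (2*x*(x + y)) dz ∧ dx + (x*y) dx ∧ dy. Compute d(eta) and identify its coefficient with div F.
d(eta) = (2*x + y) dx ∧ dy ∧ dz; div F = 2*x + y

For a 2-form in R^3 of the form above, applying d gives a 3-form with coefficient ∂P/∂x + ∂Q/∂y + ∂R/∂z:
  ∂P/∂x = y
  ∂Q/∂y = 2*x
  ∂R/∂z = 0
Sum = 2*x + y, which is exactly div F.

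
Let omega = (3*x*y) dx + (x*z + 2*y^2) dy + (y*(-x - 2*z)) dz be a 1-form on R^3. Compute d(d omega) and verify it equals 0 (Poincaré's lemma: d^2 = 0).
d(d omega) = 0

Step 1: d omega = sum_{i<j} (∂f_j/∂x_i - ∂f_i/∂x_j) dx_i ∧ dx_j:
  coeff of dx ∧ dy: -3*x + z
  coeff of dx ∧ dz: -y
  coeff of dy ∧ dz: -2*x - 2*z
Step 2: Apply d again to each 2-form coefficient. The only possible 3-form in R^3 is dx ∧ dy ∧ dz, with coefficient
  ∂(coeff of dy∧dz)/∂x - ∂(coeff of dx∧dz)/∂y + ∂(coeff of dx∧dy)/∂z
  = ∂/∂x (-2*x - 2*z) - ∂/∂y (-y) + ∂/∂z (-3*x + z).
Each of these terms simplifies to sums of mixed partials that cancel in pairs. The result is 0 (by equality of mixed partials for smooth functions — Schwarz / Clairaut).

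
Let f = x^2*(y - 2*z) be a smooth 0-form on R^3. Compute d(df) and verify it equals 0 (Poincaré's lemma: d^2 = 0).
d(df) = 0

Step 1: df = sum_i (∂f/∂x_i) dx_i = (2*x*(y - 2*z)) dx + (x^2) dy + (-2*x^2) dz.
Step 2: Apply d again. Using the 1-form formula, the coefficient of dx ∧ dy in d(df) is ∂^2 f/∂x ∂y - ∂^2 f/∂y ∂x = (2*x) - (2*x) = 0 (equality of mixed partials for smooth f).
Similarly for dx ∧ dz and dy ∧ dz — all coefficients vanish. So d(df) = 0.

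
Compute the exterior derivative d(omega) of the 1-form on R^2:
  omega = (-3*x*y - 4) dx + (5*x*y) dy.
d(omega) = (3*x + 5*y) dx ∧ dy

For a 1-form omega = sum_i f_i dx_i, the exterior derivative is
  d(omega) = sum_{i < j} (∂f_j/∂x_i - ∂f_i/∂x_j) dx_i ∧ dx_j.
  coefficient of dx ∧ dy: ∂f_2/∂x - ∂f_1/∂y = ∂(5*x*y)/∂x - ∂(-3*x*y - 4)/∂y = 3*x + 5*y
Assembling: d(omega) = (3*x + 5*y) dx ∧ dy.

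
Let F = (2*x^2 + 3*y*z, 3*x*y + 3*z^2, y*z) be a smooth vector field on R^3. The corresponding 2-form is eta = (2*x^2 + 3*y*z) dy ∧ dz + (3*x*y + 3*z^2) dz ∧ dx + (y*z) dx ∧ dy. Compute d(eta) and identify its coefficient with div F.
d(eta) = (7*x + y) dx ∧ dy ∧ dz; div F = 7*x + y

For a 2-form in R^3 of the form above, applying d gives a 3-form with coefficient ∂P/∂x + ∂Q/∂y + ∂R/∂z:
  ∂P/∂x = 4*x
  ∂Q/∂y = 3*x
  ∂R/∂z = y
Sum = 7*x + y, which is exactly div F.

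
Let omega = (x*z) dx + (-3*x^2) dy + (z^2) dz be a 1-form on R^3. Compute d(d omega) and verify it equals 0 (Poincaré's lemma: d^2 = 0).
d(d omega) = 0

Step 1: d omega = sum_{i<j} (∂f_j/∂x_i - ∂f_i/∂x_j) dx_i ∧ dx_j:
  coeff of dx ∧ dy: -6*x
  coeff of dx ∧ dz: -x
  coeff of dy ∧ dz: 0
Step 2: Apply d again to each 2-form coefficient. The only possible 3-form in R^3 is dx ∧ dy ∧ dz, with coefficient
  ∂(coeff of dy∧dz)/∂x - ∂(coeff of dx∧dz)/∂y + ∂(coeff of dx∧dy)/∂z
  = ∂/∂x (0) - ∂/∂y (-x) + ∂/∂z (-6*x).
Each of these terms simplifies to sums of mixed partials that cancel in pairs. The result is 0 (by equality of mixed partials for smooth functions — Schwarz / Clairaut).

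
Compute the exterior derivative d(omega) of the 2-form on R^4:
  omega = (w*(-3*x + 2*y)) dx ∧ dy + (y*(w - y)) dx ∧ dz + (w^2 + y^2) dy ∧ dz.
d(omega) = (-3*x + 2*y) dx ∧ dy ∧ dw + (-w + 2*y) dx ∧ dy ∧ dz + (y) dx ∧ dz ∧ dw + (2*w) dy ∧ dz ∧ dw

For a 2-form omega = sum_{i<j} g_{ij} dx_i ∧ dx_j, the exterior derivative is
  d(omega) = sum_{i<j} d(g_{ij}) ∧ dx_i ∧ dx_j = sum_{i<j, k} (∂g_{ij}/∂x_k) dx_k ∧ dx_i ∧ dx_j.
Expand each term, using dx_k ∧ dx_i ∧ dx_j = sgn(permutation) dx_{(a)} ∧ dx_{(b)} ∧ dx_{(c)} with (a < b < c) sorted:
  d(w*(-3*x + 2*y)) includes (∂/∂w)(w*(-3*x + 2*y)) dw = (-3*x + 2*y) dw, which multiplied by dx ∧ dy gives (-3*x + 2*y) dx ∧ dy ∧ dw
  d(y*(w - y)) includes (∂/∂y)(y*(w - y)) dy = (w - 2*y) dy, which multiplied by dx ∧ dz gives (-w + 2*y) dx ∧ dy ∧ dz
  d(y*(w - y)) includes (∂/∂w)(y*(w - y)) dw = (y) dw, which multiplied by dx ∧ dz gives (y) dx ∧ dz ∧ dw
  d(w^2 + y^2) includes (∂/∂w)(w^2 + y^2) dw = (2*w) dw, which multiplied by dy ∧ dz gives (2*w) dy ∧ dz ∧ dw
Collecting like 3-forms: d(omega) = (-3*x + 2*y) dx ∧ dy ∧ dw + (-w + 2*y) dx ∧ dy ∧ dz + (y) dx ∧ dz ∧ dw + (2*w) dy ∧ dz ∧ dw.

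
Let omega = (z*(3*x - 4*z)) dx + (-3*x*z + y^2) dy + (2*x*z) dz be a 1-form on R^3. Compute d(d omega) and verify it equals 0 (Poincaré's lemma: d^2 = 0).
d(d omega) = 0

Step 1: d omega = sum_{i<j} (∂f_j/∂x_i - ∂f_i/∂x_j) dx_i ∧ dx_j:
  coeff of dx ∧ dy: -3*z
  coeff of dx ∧ dz: -3*x + 10*z
  coeff of dy ∧ dz: 3*x
Step 2: Apply d again to each 2-form coefficient. The only possible 3-form in R^3 is dx ∧ dy ∧ dz, with coefficient
  ∂(coeff of dy∧dz)/∂x - ∂(coeff of dx∧dz)/∂y + ∂(coeff of dx∧dy)/∂z
  = ∂/∂x (3*x) - ∂/∂y (-3*x + 10*z) + ∂/∂z (-3*z).
Each of these terms simplifies to sums of mixed partials that cancel in pairs. The result is 0 (by equality of mixed partials for smooth functions — Schwarz / Clairaut).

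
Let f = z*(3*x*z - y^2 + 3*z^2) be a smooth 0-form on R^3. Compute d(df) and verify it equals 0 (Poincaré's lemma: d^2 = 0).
d(df) = 0

Step 1: df = sum_i (∂f/∂x_i) dx_i = (3*z^2) dx + (-2*y*z) dy + (6*x*z - y^2 + 9*z^2) dz.
Step 2: Apply d again. Using the 1-form formula, the coefficient of dx ∧ dy in d(df) is ∂^2 f/∂x ∂y - ∂^2 f/∂y ∂x = (0) - (0) = 0 (equality of mixed partials for smooth f).
Similarly for dx ∧ dz and dy ∧ dz — all coefficients vanish. So d(df) = 0.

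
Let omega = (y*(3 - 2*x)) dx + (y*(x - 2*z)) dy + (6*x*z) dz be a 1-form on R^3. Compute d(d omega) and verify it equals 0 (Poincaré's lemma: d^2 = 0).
d(d omega) = 0

Step 1: d omega = sum_{i<j} (∂f_j/∂x_i - ∂f_i/∂x_j) dx_i ∧ dx_j:
  coeff of dx ∧ dy: 2*x + y - 3
  coeff of dx ∧ dz: 6*z
  coeff of dy ∧ dz: 2*y
Step 2: Apply d again to each 2-form coefficient. The only possible 3-form in R^3 is dx ∧ dy ∧ dz, with coefficient
  ∂(coeff of dy∧dz)/∂x - ∂(coeff of dx∧dz)/∂y + ∂(coeff of dx∧dy)/∂z
  = ∂/∂x (2*y) - ∂/∂y (6*z) + ∂/∂z (2*x + y - 3).
Each of these terms simplifies to sums of mixed partials that cancel in pairs. The result is 0 (by equality of mixed partials for smooth functions — Schwarz / Clairaut).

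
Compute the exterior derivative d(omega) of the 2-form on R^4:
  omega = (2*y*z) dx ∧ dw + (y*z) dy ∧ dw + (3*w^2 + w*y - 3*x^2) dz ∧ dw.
d(omega) = (-2*z) dx ∧ dy ∧ dw + (-6*x - 2*y) dx ∧ dz ∧ dw + (w - y) dy ∧ dz ∧ dw

For a 2-form omega = sum_{i<j} g_{ij} dx_i ∧ dx_j, the exterior derivative is
  d(omega) = sum_{i<j} d(g_{ij}) ∧ dx_i ∧ dx_j = sum_{i<j, k} (∂g_{ij}/∂x_k) dx_k ∧ dx_i ∧ dx_j.
Expand each term, using dx_k ∧ dx_i ∧ dx_j = sgn(permutation) dx_{(a)} ∧ dx_{(b)} ∧ dx_{(c)} with (a < b < c) sorted:
  d(2*y*z) includes (∂/∂y)(2*y*z) dy = (2*z) dy, which multiplied by dx ∧ dw gives (-2*z) dx ∧ dy ∧ dw
  d(2*y*z) includes (∂/∂z)(2*y*z) dz = (2*y) dz, which multiplied by dx ∧ dw gives (-2*y) dx ∧ dz ∧ dw
  d(y*z) includes (∂/∂z)(y*z) dz = (y) dz, which multiplied by dy ∧ dw gives (-y) dy ∧ dz ∧ dw
  d(3*w^2 + w*y - 3*x^2) includes (∂/∂x)(3*w^2 + w*y - 3*x^2) dx = (-6*x) dx, which multiplied by dz ∧ dw gives (-6*x) dx ∧ dz ∧ dw
  d(3*w^2 + w*y - 3*x^2) includes (∂/∂y)(3*w^2 + w*y - 3*x^2) dy = (w) dy, which multiplied by dz ∧ dw gives (w) dy ∧ dz ∧ dw
Collecting like 3-forms: d(omega) = (-2*z) dx ∧ dy ∧ dw + (-6*x - 2*y) dx ∧ dz ∧ dw + (w - y) dy ∧ dz ∧ dw.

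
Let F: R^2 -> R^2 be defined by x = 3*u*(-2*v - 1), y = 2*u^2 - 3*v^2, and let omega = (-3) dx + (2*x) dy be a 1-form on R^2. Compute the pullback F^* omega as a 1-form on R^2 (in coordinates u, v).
F^* omega = (-48*u^2*v - 24*u^2 + 18*v + 9) du + (18*u*(4*v^2 + 2*v + 1)) dv

Using F^*(f dg) = (f ∘ F) d(g ∘ F), substitute each coordinate x_i by F_i(u, v) in f_i, and replace dx_i by d F_i = (∂F_i/∂u) du + (∂F_i/∂v) dv.
  For the x component: f_1(F) = -3; d F_1 = (-6*v - 3) du + (-6*u) dv
  For the y component: f_2(F) = 6*u*(-2*v - 1); d F_2 = (4*u) du + (-6*v) dv
Combining and collecting du, dv coefficients:
  coeff of du: -48*u^2*v - 24*u^2 + 18*v + 9
  coeff of dv: 18*u*(4*v^2 + 2*v + 1)
F^* omega = (-48*u^2*v - 24*u^2 + 18*v + 9) du + (18*u*(4*v^2 + 2*v + 1)) dv.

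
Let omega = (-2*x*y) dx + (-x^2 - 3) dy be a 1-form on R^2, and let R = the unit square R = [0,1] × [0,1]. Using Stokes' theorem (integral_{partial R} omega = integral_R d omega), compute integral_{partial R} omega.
integral_(partial R) omega = 0

Stokes: integral_partial_R omega = integral_R d omega with d omega = (∂Q/∂x - ∂P/∂y) dx ∧ dy.
  ∂Q/∂x = -2*x
  ∂P/∂y = -2*x
  integrand = ∂Q/∂x - ∂P/∂y = 0.
Integrating over R: integral_0^1 integral_0^1 (0) dx dy = 0.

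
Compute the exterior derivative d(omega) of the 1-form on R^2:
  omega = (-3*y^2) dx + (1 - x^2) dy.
d(omega) = (-2*x + 6*y) dx ∧ dy

For a 1-form omega = sum_i f_i dx_i, the exterior derivative is
  d(omega) = sum_{i < j} (∂f_j/∂x_i - ∂f_i/∂x_j) dx_i ∧ dx_j.
  coefficient of dx ∧ dy: ∂f_2/∂x - ∂f_1/∂y = ∂(1 - x^2)/∂x - ∂(-3*y^2)/∂y = -2*x + 6*y
Assembling: d(omega) = (-2*x + 6*y) dx ∧ dy.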